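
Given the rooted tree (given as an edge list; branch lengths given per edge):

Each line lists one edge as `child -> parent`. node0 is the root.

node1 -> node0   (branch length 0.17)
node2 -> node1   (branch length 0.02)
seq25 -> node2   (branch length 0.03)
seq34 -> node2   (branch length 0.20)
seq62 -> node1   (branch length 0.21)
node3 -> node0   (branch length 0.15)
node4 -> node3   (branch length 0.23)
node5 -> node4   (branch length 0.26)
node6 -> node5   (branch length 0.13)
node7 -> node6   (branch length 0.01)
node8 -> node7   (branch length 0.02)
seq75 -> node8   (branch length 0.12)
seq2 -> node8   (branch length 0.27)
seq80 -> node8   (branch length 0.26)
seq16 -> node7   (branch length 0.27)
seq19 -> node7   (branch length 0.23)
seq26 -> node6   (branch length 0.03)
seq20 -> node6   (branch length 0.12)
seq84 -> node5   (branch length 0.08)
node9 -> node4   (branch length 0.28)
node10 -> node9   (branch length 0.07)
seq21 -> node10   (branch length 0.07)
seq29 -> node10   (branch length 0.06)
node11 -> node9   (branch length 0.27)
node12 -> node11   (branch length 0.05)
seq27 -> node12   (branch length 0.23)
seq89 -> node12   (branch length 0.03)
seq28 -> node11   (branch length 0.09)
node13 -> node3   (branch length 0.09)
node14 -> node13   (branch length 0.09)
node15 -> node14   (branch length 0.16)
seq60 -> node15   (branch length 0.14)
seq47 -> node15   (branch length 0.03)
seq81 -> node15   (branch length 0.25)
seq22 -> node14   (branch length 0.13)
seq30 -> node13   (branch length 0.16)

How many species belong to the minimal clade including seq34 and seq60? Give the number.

The MRCA of seq34 and seq60 is the root, so the clade is the entire tree.
That clade contains 21 terminal taxa: seq16, seq19, seq2, seq20, seq21, seq22, seq25, seq26, seq27, seq28, seq29, seq30, seq34, seq47, seq60, seq62, seq75, seq80, seq81, seq84, seq89.

21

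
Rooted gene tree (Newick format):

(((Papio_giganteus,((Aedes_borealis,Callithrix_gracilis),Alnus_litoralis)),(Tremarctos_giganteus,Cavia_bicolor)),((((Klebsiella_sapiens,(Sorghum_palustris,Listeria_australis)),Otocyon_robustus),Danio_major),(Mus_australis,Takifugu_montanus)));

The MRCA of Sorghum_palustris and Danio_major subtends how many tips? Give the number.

5

The MRCA of Sorghum_palustris and Danio_major is the node subtending (((Klebsiella_sapiens,(Sorghum_palustris,Listeria_australis)),Otocyon_robustus),Danio_major).
That clade contains 5 terminal taxa: Danio_major, Klebsiella_sapiens, Listeria_australis, Otocyon_robustus, Sorghum_palustris.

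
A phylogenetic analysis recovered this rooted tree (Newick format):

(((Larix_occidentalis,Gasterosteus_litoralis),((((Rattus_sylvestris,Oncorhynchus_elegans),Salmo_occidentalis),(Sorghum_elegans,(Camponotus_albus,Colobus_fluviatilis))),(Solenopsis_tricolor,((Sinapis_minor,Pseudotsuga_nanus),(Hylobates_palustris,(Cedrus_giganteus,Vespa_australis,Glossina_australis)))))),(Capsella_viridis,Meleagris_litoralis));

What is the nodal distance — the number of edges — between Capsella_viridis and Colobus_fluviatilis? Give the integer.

8

The MRCA of Capsella_viridis and Colobus_fluviatilis is the root of the tree.
From Capsella_viridis up to that node: 2 branches. From Colobus_fluviatilis up to the same node: 6 branches. Total: 2 + 6 = 8.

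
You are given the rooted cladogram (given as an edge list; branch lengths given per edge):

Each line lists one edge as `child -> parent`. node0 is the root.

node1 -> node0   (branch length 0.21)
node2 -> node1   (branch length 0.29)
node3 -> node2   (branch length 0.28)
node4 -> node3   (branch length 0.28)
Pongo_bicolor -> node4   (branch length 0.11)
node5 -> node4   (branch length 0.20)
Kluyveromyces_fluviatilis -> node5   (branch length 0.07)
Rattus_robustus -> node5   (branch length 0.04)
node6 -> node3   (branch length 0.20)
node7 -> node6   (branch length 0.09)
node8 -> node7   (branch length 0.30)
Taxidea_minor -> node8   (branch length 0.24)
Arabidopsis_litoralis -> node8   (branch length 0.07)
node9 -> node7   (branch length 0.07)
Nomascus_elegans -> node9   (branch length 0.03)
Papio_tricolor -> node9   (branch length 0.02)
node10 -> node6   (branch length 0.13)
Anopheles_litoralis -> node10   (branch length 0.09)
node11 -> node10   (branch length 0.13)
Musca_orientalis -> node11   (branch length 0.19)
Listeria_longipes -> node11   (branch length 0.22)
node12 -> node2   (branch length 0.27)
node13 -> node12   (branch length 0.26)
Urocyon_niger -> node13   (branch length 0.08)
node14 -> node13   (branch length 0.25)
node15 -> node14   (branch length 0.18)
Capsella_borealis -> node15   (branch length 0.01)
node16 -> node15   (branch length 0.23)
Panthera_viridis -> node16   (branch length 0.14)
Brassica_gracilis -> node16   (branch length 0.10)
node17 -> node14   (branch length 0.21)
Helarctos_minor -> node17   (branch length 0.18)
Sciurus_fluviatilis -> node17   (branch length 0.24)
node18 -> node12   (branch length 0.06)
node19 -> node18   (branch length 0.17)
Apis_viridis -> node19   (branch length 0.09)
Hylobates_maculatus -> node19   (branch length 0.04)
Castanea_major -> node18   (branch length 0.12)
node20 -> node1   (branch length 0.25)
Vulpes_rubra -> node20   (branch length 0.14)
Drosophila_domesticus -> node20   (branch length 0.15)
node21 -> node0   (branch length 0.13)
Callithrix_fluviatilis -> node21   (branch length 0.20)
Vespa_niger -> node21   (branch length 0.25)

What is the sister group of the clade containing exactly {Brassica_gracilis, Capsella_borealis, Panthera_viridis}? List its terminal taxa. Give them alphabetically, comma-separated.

The clade containing exactly {Brassica_gracilis, Capsella_borealis, Panthera_viridis} attaches to the tree at the node subtending ((Capsella_borealis,(Panthera_viridis,Brassica_gracilis)),(Helarctos_minor,Sciurus_fluviatilis)).
The other lineage descending from that same node — the sister group — is (Helarctos_minor,Sciurus_fluviatilis); its 2 tips in alphabetical order are the answer.

Helarctos_minor, Sciurus_fluviatilis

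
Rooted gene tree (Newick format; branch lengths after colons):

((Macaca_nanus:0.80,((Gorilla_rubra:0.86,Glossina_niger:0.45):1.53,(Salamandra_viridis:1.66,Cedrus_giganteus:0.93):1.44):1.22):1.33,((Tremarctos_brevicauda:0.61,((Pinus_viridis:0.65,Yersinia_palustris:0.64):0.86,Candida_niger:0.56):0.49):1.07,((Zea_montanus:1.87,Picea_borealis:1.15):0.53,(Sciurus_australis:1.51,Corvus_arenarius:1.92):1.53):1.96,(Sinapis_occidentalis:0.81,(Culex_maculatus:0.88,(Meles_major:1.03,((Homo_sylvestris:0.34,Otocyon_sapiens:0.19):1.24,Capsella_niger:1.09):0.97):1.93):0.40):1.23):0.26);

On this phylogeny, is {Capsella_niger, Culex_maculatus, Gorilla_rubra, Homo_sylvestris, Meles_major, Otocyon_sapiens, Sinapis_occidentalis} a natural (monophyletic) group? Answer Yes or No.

The MRCA of the listed taxa is the root, so the smallest clade containing them is the whole tree.
That clade also contains Candida_niger, Cedrus_giganteus, Corvus_arenarius, Glossina_niger, Macaca_nanus, Picea_borealis, Pinus_viridis, Salamandra_viridis, Sciurus_australis, Tremarctos_brevicauda, Yersinia_palustris, Zea_montanus, which are not in the proposed group, so the group is not monophyletic.

No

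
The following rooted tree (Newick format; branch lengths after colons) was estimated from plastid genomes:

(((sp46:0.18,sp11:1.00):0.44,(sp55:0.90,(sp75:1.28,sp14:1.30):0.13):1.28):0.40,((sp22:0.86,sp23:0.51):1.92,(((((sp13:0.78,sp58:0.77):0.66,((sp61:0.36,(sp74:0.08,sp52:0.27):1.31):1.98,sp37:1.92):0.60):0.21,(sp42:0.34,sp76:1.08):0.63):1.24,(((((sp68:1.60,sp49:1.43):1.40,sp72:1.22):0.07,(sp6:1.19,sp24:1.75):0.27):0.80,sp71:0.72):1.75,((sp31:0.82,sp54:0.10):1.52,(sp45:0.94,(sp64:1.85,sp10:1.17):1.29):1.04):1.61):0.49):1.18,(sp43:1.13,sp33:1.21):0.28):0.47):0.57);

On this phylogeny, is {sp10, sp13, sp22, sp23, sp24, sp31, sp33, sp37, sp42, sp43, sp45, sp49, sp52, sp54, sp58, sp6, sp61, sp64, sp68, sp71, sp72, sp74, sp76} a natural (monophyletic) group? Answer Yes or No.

Yes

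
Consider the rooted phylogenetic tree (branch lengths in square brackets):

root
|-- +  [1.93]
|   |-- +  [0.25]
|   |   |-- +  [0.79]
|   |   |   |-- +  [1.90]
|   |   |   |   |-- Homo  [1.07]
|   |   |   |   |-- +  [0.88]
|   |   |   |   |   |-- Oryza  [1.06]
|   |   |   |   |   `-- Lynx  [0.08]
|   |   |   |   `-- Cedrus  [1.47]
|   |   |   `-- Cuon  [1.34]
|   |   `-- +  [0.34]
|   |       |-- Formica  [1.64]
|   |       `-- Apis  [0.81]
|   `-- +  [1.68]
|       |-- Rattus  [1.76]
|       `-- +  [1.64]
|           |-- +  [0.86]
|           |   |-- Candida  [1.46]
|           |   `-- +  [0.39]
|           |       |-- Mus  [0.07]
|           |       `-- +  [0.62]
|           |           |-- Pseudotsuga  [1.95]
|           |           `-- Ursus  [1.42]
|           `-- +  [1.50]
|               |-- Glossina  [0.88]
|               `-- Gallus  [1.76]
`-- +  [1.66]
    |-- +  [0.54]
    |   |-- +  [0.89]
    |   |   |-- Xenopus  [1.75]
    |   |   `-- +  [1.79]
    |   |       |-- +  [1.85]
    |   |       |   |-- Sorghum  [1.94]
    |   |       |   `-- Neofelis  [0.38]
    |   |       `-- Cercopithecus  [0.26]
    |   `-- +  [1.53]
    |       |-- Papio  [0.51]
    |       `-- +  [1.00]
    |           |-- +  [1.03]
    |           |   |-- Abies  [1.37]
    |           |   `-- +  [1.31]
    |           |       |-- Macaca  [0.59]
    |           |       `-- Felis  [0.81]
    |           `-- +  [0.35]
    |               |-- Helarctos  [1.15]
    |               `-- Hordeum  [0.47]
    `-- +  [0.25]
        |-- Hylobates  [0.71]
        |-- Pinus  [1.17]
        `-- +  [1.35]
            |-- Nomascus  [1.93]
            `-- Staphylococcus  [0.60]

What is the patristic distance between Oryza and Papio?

11.05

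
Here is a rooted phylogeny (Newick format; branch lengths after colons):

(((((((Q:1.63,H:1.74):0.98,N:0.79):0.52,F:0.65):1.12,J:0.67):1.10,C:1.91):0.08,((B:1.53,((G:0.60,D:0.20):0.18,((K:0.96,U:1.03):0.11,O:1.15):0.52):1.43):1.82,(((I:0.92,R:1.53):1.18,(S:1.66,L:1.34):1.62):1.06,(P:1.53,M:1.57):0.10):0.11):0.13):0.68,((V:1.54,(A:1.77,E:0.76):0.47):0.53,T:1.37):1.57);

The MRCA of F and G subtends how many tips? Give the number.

The MRCA of F and G is the node subtending ((((((Q,H),N),F),J),C),((B,((G,D),((K,U),O))),(((I,R),(S,L)),(P,M)))).
That clade contains 18 terminal taxa: B, C, D, F, G, H, I, J, K, L, M, N, O, P, Q, R, S, U.

18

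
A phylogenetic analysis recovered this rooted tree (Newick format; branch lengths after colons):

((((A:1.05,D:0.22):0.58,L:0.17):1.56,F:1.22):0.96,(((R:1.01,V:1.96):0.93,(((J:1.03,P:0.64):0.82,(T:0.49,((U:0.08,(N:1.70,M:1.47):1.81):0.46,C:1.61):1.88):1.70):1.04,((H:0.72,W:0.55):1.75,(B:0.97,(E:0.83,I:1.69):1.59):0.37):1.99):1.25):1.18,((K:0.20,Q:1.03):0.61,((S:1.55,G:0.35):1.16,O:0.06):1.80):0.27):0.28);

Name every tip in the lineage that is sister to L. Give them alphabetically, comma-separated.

L attaches to the tree at the node subtending ((A,D),L).
The other lineage descending from that same node — the sister group — is (A,D); its 2 tips in alphabetical order are the answer.

A, D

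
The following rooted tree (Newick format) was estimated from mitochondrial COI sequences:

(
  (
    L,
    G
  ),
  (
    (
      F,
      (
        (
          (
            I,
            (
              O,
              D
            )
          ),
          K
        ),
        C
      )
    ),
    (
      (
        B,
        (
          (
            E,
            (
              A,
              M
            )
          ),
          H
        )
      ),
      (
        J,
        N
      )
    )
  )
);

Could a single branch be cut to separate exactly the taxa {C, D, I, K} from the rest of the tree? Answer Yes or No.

No

The MRCA of the listed taxa subtends (((I,(O,D)),K),C).
That clade also contains O, which is not in the proposed group, so the group is not monophyletic.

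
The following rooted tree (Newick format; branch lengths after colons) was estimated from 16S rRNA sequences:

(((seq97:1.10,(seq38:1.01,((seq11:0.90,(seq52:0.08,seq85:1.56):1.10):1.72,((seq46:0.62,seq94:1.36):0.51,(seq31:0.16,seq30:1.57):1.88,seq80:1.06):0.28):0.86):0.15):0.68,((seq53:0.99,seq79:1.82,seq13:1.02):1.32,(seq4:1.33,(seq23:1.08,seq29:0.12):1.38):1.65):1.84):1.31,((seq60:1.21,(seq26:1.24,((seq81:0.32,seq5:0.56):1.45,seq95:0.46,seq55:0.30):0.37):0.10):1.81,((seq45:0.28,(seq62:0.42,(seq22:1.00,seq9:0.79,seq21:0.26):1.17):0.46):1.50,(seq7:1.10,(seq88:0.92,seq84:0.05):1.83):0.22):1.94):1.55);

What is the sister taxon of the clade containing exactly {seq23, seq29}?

The clade containing exactly {seq23, seq29} attaches to the tree at the node subtending (seq4,(seq23,seq29)).
The other lineage descending from that same node — the sister group — is the single tip seq4.

seq4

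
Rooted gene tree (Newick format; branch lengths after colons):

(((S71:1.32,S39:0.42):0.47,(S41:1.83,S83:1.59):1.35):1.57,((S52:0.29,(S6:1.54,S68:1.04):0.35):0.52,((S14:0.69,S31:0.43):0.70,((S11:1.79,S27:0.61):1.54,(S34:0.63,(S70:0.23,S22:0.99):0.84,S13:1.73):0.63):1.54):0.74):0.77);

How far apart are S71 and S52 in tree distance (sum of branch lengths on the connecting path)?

The path runs S71 → … → MRCA → … → S52; the MRCA is the root of the tree.
Branch lengths along that path: 1.32 + 0.47 + 1.57 + 0.77 + 0.52 + 0.29 = 4.94.

4.94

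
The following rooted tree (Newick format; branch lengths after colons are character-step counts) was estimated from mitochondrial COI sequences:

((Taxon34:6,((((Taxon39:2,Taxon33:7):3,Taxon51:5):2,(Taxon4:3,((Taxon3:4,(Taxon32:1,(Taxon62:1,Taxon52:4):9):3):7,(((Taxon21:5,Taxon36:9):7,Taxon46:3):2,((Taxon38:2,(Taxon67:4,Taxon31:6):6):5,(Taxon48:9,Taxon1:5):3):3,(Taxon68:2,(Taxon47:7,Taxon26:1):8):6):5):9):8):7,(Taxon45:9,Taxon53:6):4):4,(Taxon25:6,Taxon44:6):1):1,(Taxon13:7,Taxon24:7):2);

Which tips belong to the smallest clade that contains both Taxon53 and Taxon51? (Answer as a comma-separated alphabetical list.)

Taxon1, Taxon21, Taxon26, Taxon3, Taxon31, Taxon32, Taxon33, Taxon36, Taxon38, Taxon39, Taxon4, Taxon45, Taxon46, Taxon47, Taxon48, Taxon51, Taxon52, Taxon53, Taxon62, Taxon67, Taxon68

Tracing Taxon53: it sits inside (Taxon45,Taxon53).
Tracing Taxon51: it sits inside ((Taxon39,Taxon33),Taxon51).
The smallest clade enclosing both is ((((Taxon39,Taxon33),Taxon51),(Taxon4,((Taxon3,(Taxon32,(Taxon62,Taxon52))),(((Taxon21,Taxon36),Taxon46),((Taxon38,(Taxon67,Taxon31)),(Taxon48,Taxon1)),(Taxon68,(Taxon47,Taxon26)))))),(Taxon45,Taxon53)); the answer is its 21 terminal taxa in alphabetical order.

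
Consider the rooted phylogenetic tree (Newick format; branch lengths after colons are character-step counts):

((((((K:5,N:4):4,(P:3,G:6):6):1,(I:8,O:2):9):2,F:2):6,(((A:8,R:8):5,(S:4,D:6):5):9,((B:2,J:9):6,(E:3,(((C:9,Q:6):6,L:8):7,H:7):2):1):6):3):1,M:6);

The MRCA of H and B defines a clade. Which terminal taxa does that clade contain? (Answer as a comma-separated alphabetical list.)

Tracing H: it sits inside (((C,Q),L),H).
Tracing B: it sits inside (B,J).
The smallest clade enclosing both is ((B,J),(E,(((C,Q),L),H))); the answer is its 7 terminal taxa in alphabetical order.

B, C, E, H, J, L, Q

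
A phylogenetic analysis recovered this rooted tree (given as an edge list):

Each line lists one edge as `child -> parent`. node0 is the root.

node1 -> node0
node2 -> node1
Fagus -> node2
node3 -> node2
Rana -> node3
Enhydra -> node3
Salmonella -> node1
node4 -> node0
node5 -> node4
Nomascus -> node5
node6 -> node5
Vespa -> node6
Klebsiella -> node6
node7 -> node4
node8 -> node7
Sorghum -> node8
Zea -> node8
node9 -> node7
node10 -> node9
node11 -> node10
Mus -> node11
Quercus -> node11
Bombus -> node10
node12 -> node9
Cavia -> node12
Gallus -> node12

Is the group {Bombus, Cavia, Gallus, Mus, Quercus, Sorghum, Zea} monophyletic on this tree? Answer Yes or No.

Yes

The most recent common ancestor of these taxa subtends ((Sorghum,Zea),(((Mus,Quercus),Bombus),(Cavia,Gallus))).
That clade has exactly 7 tips — every listed taxon and nothing else — so the group is monophyletic.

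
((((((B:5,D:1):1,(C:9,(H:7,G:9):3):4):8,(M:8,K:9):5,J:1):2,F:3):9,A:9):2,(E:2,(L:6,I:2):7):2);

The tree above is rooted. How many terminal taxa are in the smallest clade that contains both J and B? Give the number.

The MRCA of J and B is the node subtending (((B,D),(C,(H,G))),(M,K),J).
That clade contains 8 terminal taxa: B, C, D, G, H, J, K, M.

8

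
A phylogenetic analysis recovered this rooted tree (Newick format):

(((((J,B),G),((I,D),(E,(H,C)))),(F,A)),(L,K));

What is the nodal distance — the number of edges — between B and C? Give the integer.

The MRCA of B and C is the node subtending (((J,B),G),((I,D),(E,(H,C)))).
From B up to that node: 3 branches. From C up to the same node: 4 branches. Total: 3 + 4 = 7.

7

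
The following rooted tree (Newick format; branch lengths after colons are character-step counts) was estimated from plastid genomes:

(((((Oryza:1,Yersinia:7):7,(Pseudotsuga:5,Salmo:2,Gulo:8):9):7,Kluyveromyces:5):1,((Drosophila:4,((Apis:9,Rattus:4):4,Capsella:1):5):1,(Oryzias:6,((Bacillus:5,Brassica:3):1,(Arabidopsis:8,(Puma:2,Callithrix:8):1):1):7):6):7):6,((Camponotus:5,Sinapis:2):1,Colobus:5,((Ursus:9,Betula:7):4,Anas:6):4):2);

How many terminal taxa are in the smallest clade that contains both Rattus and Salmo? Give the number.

16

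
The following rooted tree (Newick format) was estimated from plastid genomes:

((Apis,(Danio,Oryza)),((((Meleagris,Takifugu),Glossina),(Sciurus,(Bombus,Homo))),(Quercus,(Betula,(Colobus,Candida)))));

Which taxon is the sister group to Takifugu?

Meleagris

Takifugu attaches to the tree at the node subtending (Meleagris,Takifugu).
The other lineage descending from that same node — the sister group — is the single tip Meleagris.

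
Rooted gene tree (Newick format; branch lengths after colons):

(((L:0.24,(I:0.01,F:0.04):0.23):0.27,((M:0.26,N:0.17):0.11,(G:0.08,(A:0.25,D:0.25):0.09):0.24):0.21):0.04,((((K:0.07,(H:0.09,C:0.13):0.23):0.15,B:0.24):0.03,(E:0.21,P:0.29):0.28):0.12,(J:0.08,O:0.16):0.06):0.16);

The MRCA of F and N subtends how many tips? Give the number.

8

The MRCA of F and N is the node subtending ((L,(I,F)),((M,N),(G,(A,D)))).
That clade contains 8 terminal taxa: A, D, F, G, I, L, M, N.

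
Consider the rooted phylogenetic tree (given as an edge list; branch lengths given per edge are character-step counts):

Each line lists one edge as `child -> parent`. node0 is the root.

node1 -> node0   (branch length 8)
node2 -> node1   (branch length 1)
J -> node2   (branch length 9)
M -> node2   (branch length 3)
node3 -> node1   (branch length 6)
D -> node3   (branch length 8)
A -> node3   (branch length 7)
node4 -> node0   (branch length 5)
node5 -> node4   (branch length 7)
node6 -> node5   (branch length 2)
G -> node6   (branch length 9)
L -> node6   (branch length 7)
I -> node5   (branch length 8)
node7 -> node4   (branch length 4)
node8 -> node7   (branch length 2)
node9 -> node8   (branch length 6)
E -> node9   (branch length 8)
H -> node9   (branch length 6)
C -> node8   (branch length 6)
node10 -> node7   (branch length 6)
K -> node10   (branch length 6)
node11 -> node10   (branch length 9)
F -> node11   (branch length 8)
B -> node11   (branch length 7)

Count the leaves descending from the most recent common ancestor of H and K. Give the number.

The MRCA of H and K is the node subtending (((E,H),C),(K,(F,B))).
That clade contains 6 terminal taxa: B, C, E, F, H, K.

6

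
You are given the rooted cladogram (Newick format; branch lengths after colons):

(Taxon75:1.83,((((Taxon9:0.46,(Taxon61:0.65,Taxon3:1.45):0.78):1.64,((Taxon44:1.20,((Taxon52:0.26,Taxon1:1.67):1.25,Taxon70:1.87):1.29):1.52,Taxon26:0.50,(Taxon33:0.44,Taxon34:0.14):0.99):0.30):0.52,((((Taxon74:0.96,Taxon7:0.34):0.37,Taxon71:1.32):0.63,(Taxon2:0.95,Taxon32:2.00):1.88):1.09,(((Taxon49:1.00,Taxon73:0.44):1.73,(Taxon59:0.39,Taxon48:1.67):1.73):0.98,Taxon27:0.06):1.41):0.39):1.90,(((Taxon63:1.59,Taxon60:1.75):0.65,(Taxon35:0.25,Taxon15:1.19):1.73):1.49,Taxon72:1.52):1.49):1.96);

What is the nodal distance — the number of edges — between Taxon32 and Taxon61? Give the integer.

The MRCA of Taxon32 and Taxon61 is the node subtending (((Taxon9,(Taxon61,Taxon3)),((Taxon44,((Taxon52,Taxon1),Taxon70)),Taxon26,(Taxon33,Taxon34))),((((Taxon74,Taxon7),Taxon71),(Taxon2,Taxon32)),(((Taxon49,Taxon73),(Taxon59,Taxon48)),Taxon27))).
From Taxon32 up to that node: 4 branches. From Taxon61 up to the same node: 4 branches. Total: 4 + 4 = 8.

8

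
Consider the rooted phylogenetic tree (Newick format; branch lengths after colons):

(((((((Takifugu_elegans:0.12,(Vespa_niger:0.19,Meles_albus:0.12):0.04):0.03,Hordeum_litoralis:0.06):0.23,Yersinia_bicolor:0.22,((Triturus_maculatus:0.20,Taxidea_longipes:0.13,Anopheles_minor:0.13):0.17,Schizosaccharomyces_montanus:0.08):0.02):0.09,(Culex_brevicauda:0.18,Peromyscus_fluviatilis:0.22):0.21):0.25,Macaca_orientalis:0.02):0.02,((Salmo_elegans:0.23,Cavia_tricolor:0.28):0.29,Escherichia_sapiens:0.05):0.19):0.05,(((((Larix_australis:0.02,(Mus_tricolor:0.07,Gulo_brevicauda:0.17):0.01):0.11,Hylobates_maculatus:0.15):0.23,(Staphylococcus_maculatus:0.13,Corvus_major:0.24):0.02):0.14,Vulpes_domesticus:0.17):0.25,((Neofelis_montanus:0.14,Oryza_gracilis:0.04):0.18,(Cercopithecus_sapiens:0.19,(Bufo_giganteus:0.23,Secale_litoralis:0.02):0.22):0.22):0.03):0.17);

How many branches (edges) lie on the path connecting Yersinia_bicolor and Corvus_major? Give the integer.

10

The MRCA of Yersinia_bicolor and Corvus_major is the root of the tree.
From Yersinia_bicolor up to that node: 5 branches. From Corvus_major up to the same node: 5 branches. Total: 5 + 5 = 10.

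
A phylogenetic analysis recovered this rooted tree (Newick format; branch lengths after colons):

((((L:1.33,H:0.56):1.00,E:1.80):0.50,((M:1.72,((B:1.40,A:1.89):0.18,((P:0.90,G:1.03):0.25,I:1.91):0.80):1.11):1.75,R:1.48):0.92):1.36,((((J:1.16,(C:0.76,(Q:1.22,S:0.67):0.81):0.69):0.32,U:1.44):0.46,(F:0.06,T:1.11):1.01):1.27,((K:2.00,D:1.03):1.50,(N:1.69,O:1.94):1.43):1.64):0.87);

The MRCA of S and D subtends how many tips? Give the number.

11

The MRCA of S and D is the node subtending ((((J,(C,(Q,S))),U),(F,T)),((K,D),(N,O))).
That clade contains 11 terminal taxa: C, D, F, J, K, N, O, Q, S, T, U.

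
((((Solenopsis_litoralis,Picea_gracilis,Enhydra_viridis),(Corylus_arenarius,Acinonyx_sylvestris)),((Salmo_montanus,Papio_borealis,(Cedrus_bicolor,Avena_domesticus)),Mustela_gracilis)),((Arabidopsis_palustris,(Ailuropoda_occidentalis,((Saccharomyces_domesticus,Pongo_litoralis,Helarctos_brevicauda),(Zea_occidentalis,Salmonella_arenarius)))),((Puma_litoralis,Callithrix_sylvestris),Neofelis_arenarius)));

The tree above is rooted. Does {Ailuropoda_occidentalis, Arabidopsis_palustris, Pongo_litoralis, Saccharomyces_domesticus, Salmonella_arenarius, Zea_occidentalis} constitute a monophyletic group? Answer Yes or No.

The MRCA of the listed taxa subtends (Arabidopsis_palustris,(Ailuropoda_occidentalis,((Saccharomyces_domesticus,Pongo_litoralis,Helarctos_brevicauda),(Zea_occidentalis,Salmonella_arenarius)))).
That clade also contains Helarctos_brevicauda, which is not in the proposed group, so the group is not monophyletic.

No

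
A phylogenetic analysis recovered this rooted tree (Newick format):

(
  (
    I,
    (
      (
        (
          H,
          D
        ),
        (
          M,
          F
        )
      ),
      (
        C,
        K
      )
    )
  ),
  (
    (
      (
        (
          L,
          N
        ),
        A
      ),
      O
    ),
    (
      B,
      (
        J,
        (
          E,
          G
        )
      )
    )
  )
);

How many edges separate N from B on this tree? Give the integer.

The MRCA of N and B is the node subtending ((((L,N),A),O),(B,(J,(E,G)))).
From N up to that node: 4 branches. From B up to the same node: 2 branches. Total: 4 + 2 = 6.

6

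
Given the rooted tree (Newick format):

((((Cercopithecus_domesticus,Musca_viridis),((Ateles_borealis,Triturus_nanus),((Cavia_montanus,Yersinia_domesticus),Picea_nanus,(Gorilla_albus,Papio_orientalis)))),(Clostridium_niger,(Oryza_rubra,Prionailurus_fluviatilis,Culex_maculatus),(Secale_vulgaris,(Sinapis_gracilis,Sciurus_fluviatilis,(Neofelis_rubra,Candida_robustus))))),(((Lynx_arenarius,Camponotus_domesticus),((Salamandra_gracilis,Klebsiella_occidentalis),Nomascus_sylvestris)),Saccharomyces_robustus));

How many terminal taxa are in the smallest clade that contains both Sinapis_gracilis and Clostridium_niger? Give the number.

The MRCA of Sinapis_gracilis and Clostridium_niger is the node subtending (Clostridium_niger,(Oryza_rubra,Prionailurus_fluviatilis,Culex_maculatus),(Secale_vulgaris,(Sinapis_gracilis,Sciurus_fluviatilis,(Neofelis_rubra,Candida_robustus)))).
That clade contains 9 terminal taxa: Candida_robustus, Clostridium_niger, Culex_maculatus, Neofelis_rubra, Oryza_rubra, Prionailurus_fluviatilis, Sciurus_fluviatilis, Secale_vulgaris, Sinapis_gracilis.

9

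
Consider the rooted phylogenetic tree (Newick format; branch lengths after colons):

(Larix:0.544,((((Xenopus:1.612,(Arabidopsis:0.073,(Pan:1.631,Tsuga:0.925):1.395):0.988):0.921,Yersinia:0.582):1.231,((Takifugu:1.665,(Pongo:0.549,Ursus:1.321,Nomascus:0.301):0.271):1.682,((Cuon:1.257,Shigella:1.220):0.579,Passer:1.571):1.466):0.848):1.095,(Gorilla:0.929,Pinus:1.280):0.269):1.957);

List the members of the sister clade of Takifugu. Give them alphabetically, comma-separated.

Nomascus, Pongo, Ursus

Takifugu attaches to the tree at the node subtending (Takifugu,(Pongo,Ursus,Nomascus)).
The other lineage descending from that same node — the sister group — is (Pongo,Ursus,Nomascus); its 3 tips in alphabetical order are the answer.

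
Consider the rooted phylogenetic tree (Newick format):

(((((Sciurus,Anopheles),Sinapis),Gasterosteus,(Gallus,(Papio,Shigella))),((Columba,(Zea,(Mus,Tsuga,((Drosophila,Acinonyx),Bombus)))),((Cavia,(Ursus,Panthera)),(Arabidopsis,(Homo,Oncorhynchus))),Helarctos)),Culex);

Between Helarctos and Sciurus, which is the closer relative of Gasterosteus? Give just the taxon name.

Sciurus

The MRCA of Gasterosteus and Sciurus subtends (((Sciurus,Anopheles),Sinapis),Gasterosteus,(Gallus,(Papio,Shigella))) (7 taxa).
The MRCA of Gasterosteus and Helarctos subtends ((((Sciurus,Anopheles),Sinapis),Gasterosteus,(Gallus,(Papio,Shigella))),((Columba,(Zea,(Mus,Tsuga,((Drosophila,Acinonyx),Bombus)))),((Cavia,(Ursus,Panthera)),(Arabidopsis,(Homo,Oncorhynchus))),Helarctos)) (21 taxa).
The first is nested inside the second, so Gasterosteus shares a more recent common ancestor with Sciurus.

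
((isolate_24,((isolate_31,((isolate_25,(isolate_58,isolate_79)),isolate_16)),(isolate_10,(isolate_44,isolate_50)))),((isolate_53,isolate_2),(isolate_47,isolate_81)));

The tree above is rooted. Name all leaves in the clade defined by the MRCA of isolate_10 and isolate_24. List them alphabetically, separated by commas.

Tracing isolate_10: it sits inside (isolate_10,(isolate_44,isolate_50)).
Tracing isolate_24: it sits inside (isolate_24,((isolate_31,((isolate_25,(isolate_58,isolate_79)),isolate_16)),(isolate_10,(isolate_44,isolate_50)))).
The smallest clade enclosing both is (isolate_24,((isolate_31,((isolate_25,(isolate_58,isolate_79)),isolate_16)),(isolate_10,(isolate_44,isolate_50)))); the answer is its 9 terminal taxa in alphabetical order.

isolate_10, isolate_16, isolate_24, isolate_25, isolate_31, isolate_44, isolate_50, isolate_58, isolate_79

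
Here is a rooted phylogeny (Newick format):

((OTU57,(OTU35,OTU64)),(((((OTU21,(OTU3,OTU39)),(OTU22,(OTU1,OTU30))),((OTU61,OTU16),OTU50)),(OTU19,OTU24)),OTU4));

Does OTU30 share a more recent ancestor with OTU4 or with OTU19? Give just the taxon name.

The MRCA of OTU30 and OTU19 subtends ((((OTU21,(OTU3,OTU39)),(OTU22,(OTU1,OTU30))),((OTU61,OTU16),OTU50)),(OTU19,OTU24)) (11 taxa).
The MRCA of OTU30 and OTU4 subtends (((((OTU21,(OTU3,OTU39)),(OTU22,(OTU1,OTU30))),((OTU61,OTU16),OTU50)),(OTU19,OTU24)),OTU4) (12 taxa).
The first is nested inside the second, so OTU30 shares a more recent common ancestor with OTU19.

OTU19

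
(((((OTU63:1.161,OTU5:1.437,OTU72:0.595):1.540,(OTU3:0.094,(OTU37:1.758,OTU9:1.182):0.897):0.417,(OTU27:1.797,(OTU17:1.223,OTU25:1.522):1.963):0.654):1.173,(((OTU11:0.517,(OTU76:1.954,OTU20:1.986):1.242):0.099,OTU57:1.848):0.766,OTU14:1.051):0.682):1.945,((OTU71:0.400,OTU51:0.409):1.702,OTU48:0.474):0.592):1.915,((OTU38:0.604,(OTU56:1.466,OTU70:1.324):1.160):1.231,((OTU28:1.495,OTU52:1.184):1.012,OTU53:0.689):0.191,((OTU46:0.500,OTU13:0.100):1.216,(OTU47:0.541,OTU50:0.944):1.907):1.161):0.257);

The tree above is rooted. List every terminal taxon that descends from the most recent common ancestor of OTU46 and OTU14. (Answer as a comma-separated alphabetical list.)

OTU11, OTU13, OTU14, OTU17, OTU20, OTU25, OTU27, OTU28, OTU3, OTU37, OTU38, OTU46, OTU47, OTU48, OTU5, OTU50, OTU51, OTU52, OTU53, OTU56, OTU57, OTU63, OTU70, OTU71, OTU72, OTU76, OTU9

Tracing OTU46: it sits inside (OTU46,OTU13).
Tracing OTU14: it sits inside (((OTU11,(OTU76,OTU20)),OTU57),OTU14).
The smallest clade enclosing both is the whole tree (their MRCA is the root), so the answer is all 27 tips in alphabetical order.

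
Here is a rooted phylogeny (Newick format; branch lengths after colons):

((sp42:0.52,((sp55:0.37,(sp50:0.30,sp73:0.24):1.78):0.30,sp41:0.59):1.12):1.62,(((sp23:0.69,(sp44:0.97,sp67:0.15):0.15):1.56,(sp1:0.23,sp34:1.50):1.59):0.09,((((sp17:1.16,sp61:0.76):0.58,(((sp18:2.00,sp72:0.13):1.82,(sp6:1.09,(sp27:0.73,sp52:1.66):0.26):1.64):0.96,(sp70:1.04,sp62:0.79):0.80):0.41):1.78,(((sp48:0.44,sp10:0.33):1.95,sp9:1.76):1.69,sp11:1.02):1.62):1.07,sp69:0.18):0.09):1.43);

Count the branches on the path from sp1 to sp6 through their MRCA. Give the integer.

10

The MRCA of sp1 and sp6 is the node subtending (((sp23,(sp44,sp67)),(sp1,sp34)),((((sp17,sp61),(((sp18,sp72),(sp6,(sp27,sp52))),(sp70,sp62))),(((sp48,sp10),sp9),sp11)),sp69)).
From sp1 up to that node: 3 branches. From sp6 up to the same node: 7 branches. Total: 3 + 7 = 10.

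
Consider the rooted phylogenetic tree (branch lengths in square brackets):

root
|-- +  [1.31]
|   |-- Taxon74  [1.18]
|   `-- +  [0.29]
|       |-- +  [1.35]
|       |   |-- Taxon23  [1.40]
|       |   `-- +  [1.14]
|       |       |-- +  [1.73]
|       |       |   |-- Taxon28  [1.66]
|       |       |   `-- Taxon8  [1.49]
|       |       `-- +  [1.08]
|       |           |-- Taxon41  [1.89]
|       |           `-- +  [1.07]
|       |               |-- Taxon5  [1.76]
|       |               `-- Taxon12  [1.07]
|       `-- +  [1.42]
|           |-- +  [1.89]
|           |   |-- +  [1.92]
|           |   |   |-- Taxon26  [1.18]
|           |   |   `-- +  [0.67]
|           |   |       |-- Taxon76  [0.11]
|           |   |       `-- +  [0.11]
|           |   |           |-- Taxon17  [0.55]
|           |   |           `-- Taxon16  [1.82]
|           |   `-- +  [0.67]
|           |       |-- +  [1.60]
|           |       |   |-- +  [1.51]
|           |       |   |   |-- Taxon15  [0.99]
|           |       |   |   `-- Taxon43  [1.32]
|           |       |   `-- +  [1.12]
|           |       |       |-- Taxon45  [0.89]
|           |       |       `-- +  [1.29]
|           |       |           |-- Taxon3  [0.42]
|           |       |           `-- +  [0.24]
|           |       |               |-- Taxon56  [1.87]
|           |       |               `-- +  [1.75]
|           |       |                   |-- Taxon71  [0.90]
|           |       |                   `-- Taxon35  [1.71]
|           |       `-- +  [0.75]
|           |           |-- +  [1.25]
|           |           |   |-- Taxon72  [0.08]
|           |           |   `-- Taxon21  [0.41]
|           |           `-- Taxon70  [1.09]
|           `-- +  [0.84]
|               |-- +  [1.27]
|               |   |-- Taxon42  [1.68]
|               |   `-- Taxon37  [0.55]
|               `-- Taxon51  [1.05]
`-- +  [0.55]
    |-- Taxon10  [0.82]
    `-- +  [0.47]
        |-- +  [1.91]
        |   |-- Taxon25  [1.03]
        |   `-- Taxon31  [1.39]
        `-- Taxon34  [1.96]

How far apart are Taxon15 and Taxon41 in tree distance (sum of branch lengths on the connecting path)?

The path runs Taxon15 → … → MRCA → … → Taxon41; the MRCA is the node subtending ((Taxon23,((Taxon28,Taxon8),(Taxon41,(Taxon5,Taxon12)))),(((Taxon26,(Taxon76,(Taxon17,Taxon16))),(((Taxon15,Taxon43),(Taxon45,(Taxon3,(Taxon56,(Taxon71,Taxon35))))),((Taxon72,Taxon21),Taxon70))),((Taxon42,Taxon37),Taxon51))).
Branch lengths along that path: 0.99 + 1.51 + 1.60 + 0.67 + 1.89 + 1.42 + 1.35 + 1.14 + 1.08 + 1.89 = 13.54.

13.54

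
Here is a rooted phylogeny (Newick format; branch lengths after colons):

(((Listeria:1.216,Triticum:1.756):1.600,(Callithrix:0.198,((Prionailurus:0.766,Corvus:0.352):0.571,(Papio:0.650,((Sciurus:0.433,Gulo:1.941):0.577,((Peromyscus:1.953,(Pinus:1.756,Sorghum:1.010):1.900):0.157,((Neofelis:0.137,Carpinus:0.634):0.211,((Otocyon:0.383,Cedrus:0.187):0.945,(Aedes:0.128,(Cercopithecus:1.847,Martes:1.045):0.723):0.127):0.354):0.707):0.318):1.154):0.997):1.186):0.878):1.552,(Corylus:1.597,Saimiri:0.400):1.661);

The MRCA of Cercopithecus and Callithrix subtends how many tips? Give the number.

The MRCA of Cercopithecus and Callithrix is the node subtending (Callithrix,((Prionailurus,Corvus),(Papio,((Sciurus,Gulo),((Peromyscus,(Pinus,Sorghum)),((Neofelis,Carpinus),((Otocyon,Cedrus),(Aedes,(Cercopithecus,Martes))))))))).
That clade contains 16 terminal taxa: Aedes, Callithrix, Carpinus, Cedrus, Cercopithecus, Corvus, Gulo, Martes, Neofelis, Otocyon, Papio, Peromyscus, Pinus, Prionailurus, Sciurus, Sorghum.

16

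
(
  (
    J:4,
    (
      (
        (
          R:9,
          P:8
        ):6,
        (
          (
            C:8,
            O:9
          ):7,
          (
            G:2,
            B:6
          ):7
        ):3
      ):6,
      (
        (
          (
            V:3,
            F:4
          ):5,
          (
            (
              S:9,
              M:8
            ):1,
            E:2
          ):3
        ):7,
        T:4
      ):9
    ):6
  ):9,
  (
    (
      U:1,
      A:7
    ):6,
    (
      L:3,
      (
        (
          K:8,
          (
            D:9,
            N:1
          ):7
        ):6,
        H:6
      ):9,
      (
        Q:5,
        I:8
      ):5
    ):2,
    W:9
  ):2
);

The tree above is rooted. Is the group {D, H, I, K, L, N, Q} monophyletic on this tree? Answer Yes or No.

Yes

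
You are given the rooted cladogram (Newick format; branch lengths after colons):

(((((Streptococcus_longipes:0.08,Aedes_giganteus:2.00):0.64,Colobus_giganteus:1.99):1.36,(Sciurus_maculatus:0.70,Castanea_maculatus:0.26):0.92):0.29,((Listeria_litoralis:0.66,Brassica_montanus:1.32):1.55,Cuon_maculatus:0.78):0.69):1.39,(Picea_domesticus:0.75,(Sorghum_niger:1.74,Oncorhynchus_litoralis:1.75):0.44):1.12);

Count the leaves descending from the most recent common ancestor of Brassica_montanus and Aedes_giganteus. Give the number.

8

The MRCA of Brassica_montanus and Aedes_giganteus is the node subtending ((((Streptococcus_longipes,Aedes_giganteus),Colobus_giganteus),(Sciurus_maculatus,Castanea_maculatus)),((Listeria_litoralis,Brassica_montanus),Cuon_maculatus)).
That clade contains 8 terminal taxa: Aedes_giganteus, Brassica_montanus, Castanea_maculatus, Colobus_giganteus, Cuon_maculatus, Listeria_litoralis, Sciurus_maculatus, Streptococcus_longipes.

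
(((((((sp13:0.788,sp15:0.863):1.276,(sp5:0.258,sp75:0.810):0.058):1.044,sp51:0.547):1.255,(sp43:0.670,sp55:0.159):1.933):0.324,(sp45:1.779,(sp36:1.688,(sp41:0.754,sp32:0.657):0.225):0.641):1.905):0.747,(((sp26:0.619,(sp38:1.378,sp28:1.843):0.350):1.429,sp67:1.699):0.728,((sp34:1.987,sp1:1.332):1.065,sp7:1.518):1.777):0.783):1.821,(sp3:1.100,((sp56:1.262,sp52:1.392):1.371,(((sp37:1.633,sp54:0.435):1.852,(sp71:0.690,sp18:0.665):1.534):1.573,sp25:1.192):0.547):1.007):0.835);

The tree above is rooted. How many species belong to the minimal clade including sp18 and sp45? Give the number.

The MRCA of sp18 and sp45 is the root, so the clade is the entire tree.
That clade contains 26 terminal taxa: sp1, sp13, sp15, sp18, sp25, sp26, sp28, sp3, sp32, sp34, sp36, sp37, sp38, sp41, sp43, sp45, sp5, sp51, sp52, sp54, sp55, sp56, sp67, sp7, sp71, sp75.

26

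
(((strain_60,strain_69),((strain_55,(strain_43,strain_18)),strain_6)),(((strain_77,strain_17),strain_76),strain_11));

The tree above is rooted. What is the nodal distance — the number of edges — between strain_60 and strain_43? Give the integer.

6

The MRCA of strain_60 and strain_43 is the node subtending ((strain_60,strain_69),((strain_55,(strain_43,strain_18)),strain_6)).
From strain_60 up to that node: 2 branches. From strain_43 up to the same node: 4 branches. Total: 2 + 4 = 6.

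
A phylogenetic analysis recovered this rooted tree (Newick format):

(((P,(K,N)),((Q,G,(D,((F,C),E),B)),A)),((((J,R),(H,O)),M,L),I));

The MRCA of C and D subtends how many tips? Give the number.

The MRCA of C and D is the node subtending (D,((F,C),E),B).
That clade contains 5 terminal taxa: B, C, D, E, F.

5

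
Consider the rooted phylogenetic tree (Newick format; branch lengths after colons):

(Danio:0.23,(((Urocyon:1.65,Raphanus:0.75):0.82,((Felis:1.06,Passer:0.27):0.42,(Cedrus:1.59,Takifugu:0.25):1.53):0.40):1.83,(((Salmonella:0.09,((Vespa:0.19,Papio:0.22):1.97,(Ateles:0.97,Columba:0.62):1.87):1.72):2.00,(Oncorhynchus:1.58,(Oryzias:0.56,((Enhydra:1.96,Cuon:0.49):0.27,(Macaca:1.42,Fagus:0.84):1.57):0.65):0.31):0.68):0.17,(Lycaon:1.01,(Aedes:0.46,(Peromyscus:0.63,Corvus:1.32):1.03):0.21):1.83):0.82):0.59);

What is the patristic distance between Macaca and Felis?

9.33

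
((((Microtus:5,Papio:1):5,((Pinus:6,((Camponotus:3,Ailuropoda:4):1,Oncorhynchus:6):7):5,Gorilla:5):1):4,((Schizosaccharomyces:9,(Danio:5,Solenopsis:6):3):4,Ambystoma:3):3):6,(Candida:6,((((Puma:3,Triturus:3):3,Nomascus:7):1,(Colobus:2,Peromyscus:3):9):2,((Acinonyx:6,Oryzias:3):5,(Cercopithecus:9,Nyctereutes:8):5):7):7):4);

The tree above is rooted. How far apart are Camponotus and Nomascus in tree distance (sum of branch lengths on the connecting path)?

The path runs Camponotus → … → MRCA → … → Nomascus; the MRCA is the root of the tree.
Branch lengths along that path: 3 + 1 + 7 + 5 + 1 + 4 + 6 + 4 + 7 + 2 + 1 + 7 = 48.

48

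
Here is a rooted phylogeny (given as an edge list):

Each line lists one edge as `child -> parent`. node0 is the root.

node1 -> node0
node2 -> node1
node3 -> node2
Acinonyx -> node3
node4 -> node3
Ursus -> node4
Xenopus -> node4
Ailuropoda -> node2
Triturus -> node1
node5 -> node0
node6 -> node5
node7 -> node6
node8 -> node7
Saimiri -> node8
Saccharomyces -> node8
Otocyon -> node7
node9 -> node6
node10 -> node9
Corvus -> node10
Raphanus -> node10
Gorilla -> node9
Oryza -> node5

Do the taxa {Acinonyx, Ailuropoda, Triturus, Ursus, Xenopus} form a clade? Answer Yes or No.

The most recent common ancestor of these taxa subtends (((Acinonyx,(Ursus,Xenopus)),Ailuropoda),Triturus).
That clade has exactly 5 tips — every listed taxon and nothing else — so the group is monophyletic.

Yes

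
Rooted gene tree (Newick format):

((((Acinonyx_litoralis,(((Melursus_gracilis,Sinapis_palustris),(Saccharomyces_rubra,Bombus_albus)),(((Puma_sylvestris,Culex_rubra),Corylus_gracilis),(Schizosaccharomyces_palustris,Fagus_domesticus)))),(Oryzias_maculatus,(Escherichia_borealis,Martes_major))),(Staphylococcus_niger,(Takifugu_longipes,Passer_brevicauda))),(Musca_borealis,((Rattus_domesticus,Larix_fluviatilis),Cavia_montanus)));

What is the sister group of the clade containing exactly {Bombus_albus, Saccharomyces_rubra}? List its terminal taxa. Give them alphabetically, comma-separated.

Melursus_gracilis, Sinapis_palustris

The clade containing exactly {Bombus_albus, Saccharomyces_rubra} attaches to the tree at the node subtending ((Melursus_gracilis,Sinapis_palustris),(Saccharomyces_rubra,Bombus_albus)).
The other lineage descending from that same node — the sister group — is (Melursus_gracilis,Sinapis_palustris); its 2 tips in alphabetical order are the answer.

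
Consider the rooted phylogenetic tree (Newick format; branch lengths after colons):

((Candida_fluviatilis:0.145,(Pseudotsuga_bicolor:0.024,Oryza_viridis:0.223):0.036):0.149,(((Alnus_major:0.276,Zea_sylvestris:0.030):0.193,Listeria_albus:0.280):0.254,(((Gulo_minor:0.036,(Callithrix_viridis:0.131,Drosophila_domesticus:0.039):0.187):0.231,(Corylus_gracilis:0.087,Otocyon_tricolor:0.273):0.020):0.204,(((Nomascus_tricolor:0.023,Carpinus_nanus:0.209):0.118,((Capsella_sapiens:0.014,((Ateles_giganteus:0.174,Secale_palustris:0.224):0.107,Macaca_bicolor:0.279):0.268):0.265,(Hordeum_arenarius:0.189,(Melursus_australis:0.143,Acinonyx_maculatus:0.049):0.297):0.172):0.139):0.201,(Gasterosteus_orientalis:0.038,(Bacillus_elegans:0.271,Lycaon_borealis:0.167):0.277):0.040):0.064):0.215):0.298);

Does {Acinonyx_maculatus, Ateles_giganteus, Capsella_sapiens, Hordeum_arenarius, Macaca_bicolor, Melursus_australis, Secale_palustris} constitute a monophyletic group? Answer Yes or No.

Yes

The most recent common ancestor of these taxa subtends ((Capsella_sapiens,((Ateles_giganteus,Secale_palustris),Macaca_bicolor)),(Hordeum_arenarius,(Melursus_australis,Acinonyx_maculatus))).
That clade has exactly 7 tips — every listed taxon and nothing else — so the group is monophyletic.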